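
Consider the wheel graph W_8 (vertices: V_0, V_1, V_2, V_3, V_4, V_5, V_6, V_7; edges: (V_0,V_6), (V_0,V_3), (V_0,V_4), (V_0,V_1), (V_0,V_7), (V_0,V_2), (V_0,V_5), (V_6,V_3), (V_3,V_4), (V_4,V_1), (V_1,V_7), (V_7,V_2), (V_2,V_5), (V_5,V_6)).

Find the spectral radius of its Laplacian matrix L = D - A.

The wheel W_8 is the join K_1 ∨ C_7 (a hub joined to every vertex of a cycle of length 7). For a join G ∨ H (G on p vertices, H on q vertices) the Laplacian spectrum is 0, p+q, the eigenvalues of L(G) other than one 0 each shifted by +q, and the eigenvalues of L(H) other than one 0 each shifted by +p. With G = K_1 (p = 1, nothing left after dropping its 0) and H = C_7 (q = 7, eigenvalues 2 − 2cos(2πk/7), k = 0, …, 6; drop k = 0), the spectrum of W_8 is 0, 8, and 1 + (2 − 2cos(2πk/7)) = 3 − 2cos(2πk/7) for k = 1, …, 6:
k=1: 3 − 2cos(2π/7) = 1.753; k=2: 3 − 2cos(4π/7) = 3.445; k=3: 3 − 2cos(6π/7) = 4.8019; k=4: 3 − 2cos(8π/7) = 4.8019; k=5: 3 − 2cos(10π/7) = 3.445; k=6: 3 − 2cos(12π/7) = 1.753.
Laplacian eigenvalues: [0.0, 1.753, 1.753, 3.445, 3.445, 4.8019, 4.8019, 8.0]. Largest eigenvalue (spectral radius) = 8.0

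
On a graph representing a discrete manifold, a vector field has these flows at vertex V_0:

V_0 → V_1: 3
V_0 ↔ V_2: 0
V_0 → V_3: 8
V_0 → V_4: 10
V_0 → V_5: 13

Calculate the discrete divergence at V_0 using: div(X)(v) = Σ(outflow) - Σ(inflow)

Divergence = sum of outgoing flows = 3 + 0 + 8 + 10 + 13 = 34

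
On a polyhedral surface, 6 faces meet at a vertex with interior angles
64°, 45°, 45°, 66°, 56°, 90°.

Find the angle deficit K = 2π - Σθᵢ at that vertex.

Sum of angles = 366°. K = 360° - 366° = -6° = -π/30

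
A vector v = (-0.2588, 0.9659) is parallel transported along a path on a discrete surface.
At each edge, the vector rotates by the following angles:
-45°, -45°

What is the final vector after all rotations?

Total rotation: (-45°) + (-45°) = -90°. Final vector: (0.9659, 0.2588)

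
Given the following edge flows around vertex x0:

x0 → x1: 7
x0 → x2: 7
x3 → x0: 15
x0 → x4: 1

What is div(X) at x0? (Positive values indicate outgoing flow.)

Divergence = sum of outgoing flows = 7 + 7 + (-15) + 1 = 0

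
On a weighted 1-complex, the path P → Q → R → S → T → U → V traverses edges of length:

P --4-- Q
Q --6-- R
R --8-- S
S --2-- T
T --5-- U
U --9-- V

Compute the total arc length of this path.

Arc length = 4 + 6 + 8 + 2 + 5 + 9 = 34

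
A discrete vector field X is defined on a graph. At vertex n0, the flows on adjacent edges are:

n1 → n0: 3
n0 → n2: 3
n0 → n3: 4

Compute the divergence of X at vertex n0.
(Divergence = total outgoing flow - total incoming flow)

Divergence = sum of outgoing flows = (-3) + 3 + 4 = 4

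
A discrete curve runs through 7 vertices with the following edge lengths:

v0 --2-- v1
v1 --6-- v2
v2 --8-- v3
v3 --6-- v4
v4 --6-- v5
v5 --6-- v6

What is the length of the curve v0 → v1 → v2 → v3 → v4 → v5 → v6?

Arc length = 2 + 6 + 8 + 6 + 6 + 6 = 34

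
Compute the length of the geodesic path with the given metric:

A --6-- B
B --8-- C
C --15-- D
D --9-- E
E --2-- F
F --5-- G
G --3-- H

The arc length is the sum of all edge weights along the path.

Arc length = 6 + 8 + 15 + 9 + 2 + 5 + 3 = 48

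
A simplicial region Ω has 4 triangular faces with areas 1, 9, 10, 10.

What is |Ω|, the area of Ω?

1 + 9 + 10 + 10 = 30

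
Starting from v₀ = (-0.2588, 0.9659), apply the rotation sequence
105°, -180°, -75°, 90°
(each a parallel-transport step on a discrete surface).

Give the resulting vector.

Total rotation: 105° + (-180°) + (-75°) + 90° = -60°. Final vector: (0.7071, 0.7071)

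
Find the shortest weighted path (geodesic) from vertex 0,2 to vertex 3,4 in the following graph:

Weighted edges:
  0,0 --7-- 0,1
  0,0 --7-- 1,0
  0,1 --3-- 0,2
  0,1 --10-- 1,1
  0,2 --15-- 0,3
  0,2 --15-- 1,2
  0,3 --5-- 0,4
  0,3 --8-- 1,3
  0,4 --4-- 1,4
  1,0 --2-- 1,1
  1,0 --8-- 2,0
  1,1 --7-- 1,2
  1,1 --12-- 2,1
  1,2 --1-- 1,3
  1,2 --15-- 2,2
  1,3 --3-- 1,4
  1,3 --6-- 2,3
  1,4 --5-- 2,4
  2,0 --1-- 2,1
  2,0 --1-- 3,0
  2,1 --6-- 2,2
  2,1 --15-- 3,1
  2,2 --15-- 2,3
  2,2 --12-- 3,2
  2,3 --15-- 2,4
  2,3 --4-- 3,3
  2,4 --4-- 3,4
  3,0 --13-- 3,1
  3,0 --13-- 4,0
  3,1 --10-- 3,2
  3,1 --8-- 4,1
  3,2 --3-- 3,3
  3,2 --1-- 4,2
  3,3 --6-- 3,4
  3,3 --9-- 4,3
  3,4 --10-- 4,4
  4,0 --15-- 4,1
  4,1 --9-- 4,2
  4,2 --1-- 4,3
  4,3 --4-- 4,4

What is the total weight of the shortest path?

Shortest path: 0,2 → 1,2 → 1,3 → 1,4 → 2,4 → 3,4, total weight = 28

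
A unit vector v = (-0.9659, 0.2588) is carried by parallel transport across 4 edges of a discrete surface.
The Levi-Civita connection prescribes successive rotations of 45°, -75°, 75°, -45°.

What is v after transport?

Total rotation: 45° + (-75°) + 75° + (-45°) = 0°. Final vector: (-0.9659, 0.2588)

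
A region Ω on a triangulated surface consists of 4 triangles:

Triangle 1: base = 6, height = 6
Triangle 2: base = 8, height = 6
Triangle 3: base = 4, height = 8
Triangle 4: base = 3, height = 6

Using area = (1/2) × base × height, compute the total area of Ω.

(1/2)×6×6 + (1/2)×8×6 + (1/2)×4×8 + (1/2)×3×6 = 67.0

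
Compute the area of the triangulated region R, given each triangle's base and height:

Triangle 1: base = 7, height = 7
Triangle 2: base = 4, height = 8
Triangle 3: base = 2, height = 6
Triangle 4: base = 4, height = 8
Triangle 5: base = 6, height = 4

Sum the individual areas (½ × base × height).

(1/2)×7×7 + (1/2)×4×8 + (1/2)×2×6 + (1/2)×4×8 + (1/2)×6×4 = 74.5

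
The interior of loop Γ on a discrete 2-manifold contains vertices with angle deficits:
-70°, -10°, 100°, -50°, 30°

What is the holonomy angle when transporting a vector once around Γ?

Holonomy = total enclosed curvature = (-70°) + (-10°) + 100° + (-50°) + 30° = 0°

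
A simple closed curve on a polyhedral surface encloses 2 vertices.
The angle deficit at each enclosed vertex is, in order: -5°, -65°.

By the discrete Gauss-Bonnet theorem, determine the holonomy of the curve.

Holonomy = total enclosed curvature = (-5°) + (-65°) = -70°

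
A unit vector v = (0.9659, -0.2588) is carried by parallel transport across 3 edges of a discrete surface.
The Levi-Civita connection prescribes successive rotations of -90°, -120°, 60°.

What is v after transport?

Total rotation: (-90°) + (-120°) + 60° = -150°. Final vector: (-0.9659, -0.2588)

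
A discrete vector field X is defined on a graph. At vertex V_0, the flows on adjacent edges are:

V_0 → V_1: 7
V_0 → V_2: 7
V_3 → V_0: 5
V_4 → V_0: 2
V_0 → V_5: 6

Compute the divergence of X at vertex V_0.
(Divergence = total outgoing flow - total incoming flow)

Divergence = sum of outgoing flows = 7 + 7 + (-5) + (-2) + 6 = 13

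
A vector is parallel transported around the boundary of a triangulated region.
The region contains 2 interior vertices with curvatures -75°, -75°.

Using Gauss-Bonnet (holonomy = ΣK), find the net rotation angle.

Holonomy = total enclosed curvature = (-75°) + (-75°) = -150°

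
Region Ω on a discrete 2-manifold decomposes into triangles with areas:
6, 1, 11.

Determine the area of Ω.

6 + 1 + 11 = 18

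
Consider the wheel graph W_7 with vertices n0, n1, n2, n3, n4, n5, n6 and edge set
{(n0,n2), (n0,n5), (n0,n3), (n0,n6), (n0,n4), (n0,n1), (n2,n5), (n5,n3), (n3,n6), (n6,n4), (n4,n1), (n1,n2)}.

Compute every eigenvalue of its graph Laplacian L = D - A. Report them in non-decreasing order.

The wheel W_7 is the join K_1 ∨ C_6 (a hub joined to every vertex of a cycle of length 6). For a join G ∨ H (G on p vertices, H on q vertices) the Laplacian spectrum is 0, p+q, the eigenvalues of L(G) other than one 0 each shifted by +q, and the eigenvalues of L(H) other than one 0 each shifted by +p. With G = K_1 (p = 1, nothing left after dropping its 0) and H = C_6 (q = 6, eigenvalues 2 − 2cos(2πk/6), k = 0, …, 5; drop k = 0), the spectrum of W_7 is 0, 7, and 1 + (2 − 2cos(2πk/6)) = 3 − 2cos(2πk/6) for k = 1, …, 5:
k=1: 3 − 2cos(π/3) = 2.0; k=2: 3 − 2cos(2π/3) = 4.0; k=3: 3 − 2cos(π) = 5.0; k=4: 3 − 2cos(4π/3) = 4.0; k=5: 3 − 2cos(5π/3) = 2.0.
Laplacian eigenvalues (increasing order): [0.0, 2.0, 2.0, 4.0, 4.0, 5.0, 7.0]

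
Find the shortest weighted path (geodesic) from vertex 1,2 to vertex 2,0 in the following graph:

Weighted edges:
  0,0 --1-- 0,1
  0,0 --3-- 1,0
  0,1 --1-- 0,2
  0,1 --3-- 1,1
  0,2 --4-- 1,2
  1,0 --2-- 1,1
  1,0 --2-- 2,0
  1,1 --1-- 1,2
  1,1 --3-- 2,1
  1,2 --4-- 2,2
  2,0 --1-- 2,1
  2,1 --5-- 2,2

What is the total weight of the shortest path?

Shortest path: 1,2 → 1,1 → 1,0 → 2,0, total weight = 5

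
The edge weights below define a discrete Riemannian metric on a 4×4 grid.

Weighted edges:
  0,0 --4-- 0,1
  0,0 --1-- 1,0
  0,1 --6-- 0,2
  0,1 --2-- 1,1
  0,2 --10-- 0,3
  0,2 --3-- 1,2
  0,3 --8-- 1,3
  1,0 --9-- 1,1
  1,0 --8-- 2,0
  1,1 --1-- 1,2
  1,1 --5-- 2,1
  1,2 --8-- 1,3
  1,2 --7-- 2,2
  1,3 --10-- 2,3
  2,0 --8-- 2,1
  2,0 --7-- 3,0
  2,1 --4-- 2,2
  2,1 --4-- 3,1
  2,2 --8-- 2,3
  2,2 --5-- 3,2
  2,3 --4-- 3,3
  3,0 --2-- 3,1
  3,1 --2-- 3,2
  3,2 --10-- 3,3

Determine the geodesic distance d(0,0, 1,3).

Shortest path: 0,0 → 0,1 → 1,1 → 1,2 → 1,3, total weight = 15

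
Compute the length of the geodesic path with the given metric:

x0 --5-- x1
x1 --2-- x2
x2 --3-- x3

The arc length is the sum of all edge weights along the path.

Arc length = 5 + 2 + 3 = 10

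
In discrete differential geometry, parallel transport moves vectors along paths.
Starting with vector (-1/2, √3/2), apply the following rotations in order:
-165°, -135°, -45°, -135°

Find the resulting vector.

Total rotation: (-165°) + (-135°) + (-45°) + (-135°) = -480° ≡ -120° (mod 360°). Final vector: (1, 0)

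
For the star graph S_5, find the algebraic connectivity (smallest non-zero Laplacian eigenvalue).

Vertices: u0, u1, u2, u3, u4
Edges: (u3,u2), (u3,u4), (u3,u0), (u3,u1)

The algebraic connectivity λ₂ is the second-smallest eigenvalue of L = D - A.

The star S_5 is the complete bipartite graph K_{1,4} (one hub of degree 4, 4 leaves of degree 1). The Laplacian spectrum of K_{p,q} is 0, p (multiplicity q−1), q (multiplicity p−1), p+q. With p = 1, q = 4: 0 once, 1 with multiplicity 3, and 5 once. (Check: trace L = sum of degrees = 8 = 3·1 + 5.)
Laplacian eigenvalues: [0.0, 1.0, 1.0, 1.0, 5.0]. Algebraic connectivity (smallest non-zero eigenvalue) = 1.0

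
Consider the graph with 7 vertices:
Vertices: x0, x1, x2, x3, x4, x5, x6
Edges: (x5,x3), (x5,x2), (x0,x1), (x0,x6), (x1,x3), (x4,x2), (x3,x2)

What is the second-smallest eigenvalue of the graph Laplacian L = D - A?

Degrees: deg(x0) = 2, deg(x1) = 2, deg(x2) = 3, deg(x3) = 3, deg(x4) = 1, deg(x5) = 2, deg(x6) = 1.
L = D − A with rows/columns ordered (x0, x1, x2, x3, x4, x5, x6):
  [ 2, -1,  0,  0,  0,  0, -1]
  [-1,  2,  0, -1,  0,  0,  0]
  [ 0,  0,  3, -1, -1, -1,  0]
  [ 0, -1, -1,  3,  0, -1,  0]
  [ 0,  0, -1,  0,  1,  0,  0]
  [ 0,  0, -1, -1,  0,  2,  0]
  [-1,  0,  0,  0,  0,  0,  1]
Characteristic polynomial: det(λI − L) = λ(λ² − 4λ + 1)(λ − 1)(λ² − 6λ + 7)(λ − 3).
Roots: λ = 0; (λ² − 4λ + 1) = 0 ⇒ λ = 2 ± √3 ≈ 0.2679, 3.7321; (λ − 1) = 0 ⇒ λ = 1; (λ² − 6λ + 7) = 0 ⇒ λ = 3 ± √2 ≈ 1.5858, 4.4142; (λ − 3) = 0 ⇒ λ = 3.
(Check: the roots sum (with multiplicity) to 14, matching trace L = Σdeg = 2·7 = 14.)
Laplacian eigenvalues: [0.0, 0.2679, 1.0, 1.5858, 3.0, 3.7321, 4.4142]. Algebraic connectivity (smallest non-zero eigenvalue) = 0.2679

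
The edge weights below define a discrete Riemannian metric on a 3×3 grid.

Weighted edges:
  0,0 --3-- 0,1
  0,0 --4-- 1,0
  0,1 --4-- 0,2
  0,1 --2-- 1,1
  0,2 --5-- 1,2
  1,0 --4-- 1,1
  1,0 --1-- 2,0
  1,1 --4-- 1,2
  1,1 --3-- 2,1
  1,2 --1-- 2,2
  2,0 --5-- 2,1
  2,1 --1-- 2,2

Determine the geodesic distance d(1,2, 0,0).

Shortest path: 1,2 → 1,1 → 0,1 → 0,0, total weight = 9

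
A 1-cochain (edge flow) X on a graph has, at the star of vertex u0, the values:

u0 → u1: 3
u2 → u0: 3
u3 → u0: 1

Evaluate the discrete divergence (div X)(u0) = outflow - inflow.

Divergence = sum of outgoing flows = 3 + (-3) + (-1) = -1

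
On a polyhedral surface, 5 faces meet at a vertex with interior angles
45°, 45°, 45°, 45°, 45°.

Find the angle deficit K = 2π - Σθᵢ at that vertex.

Sum of angles = 225°. K = 360° - 225° = 135° = 3π/4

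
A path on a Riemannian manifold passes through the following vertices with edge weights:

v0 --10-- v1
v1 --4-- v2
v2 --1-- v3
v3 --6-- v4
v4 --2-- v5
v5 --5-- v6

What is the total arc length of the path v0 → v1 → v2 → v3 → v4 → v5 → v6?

Arc length = 10 + 4 + 1 + 6 + 2 + 5 = 28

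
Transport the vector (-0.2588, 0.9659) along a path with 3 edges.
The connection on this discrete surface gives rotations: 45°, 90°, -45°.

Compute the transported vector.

Total rotation: 45° + 90° + (-45°) = 90°. Final vector: (-0.9659, -0.2588)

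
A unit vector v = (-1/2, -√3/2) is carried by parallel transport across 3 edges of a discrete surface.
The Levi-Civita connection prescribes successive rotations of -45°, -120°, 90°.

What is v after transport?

Total rotation: (-45°) + (-120°) + 90° = -75°. Final vector: (-0.9659, 0.2588)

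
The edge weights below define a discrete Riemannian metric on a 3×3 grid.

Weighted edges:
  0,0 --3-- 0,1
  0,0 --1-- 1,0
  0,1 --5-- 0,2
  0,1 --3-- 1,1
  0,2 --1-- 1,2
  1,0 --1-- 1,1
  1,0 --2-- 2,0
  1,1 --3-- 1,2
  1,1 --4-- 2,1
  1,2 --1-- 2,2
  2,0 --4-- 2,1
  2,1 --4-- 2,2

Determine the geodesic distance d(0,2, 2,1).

Shortest path: 0,2 → 1,2 → 2,2 → 2,1, total weight = 6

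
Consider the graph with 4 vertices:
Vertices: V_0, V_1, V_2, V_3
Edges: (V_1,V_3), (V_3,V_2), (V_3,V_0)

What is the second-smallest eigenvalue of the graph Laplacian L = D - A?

Degrees: deg(V_0) = 1, deg(V_1) = 1, deg(V_2) = 1, deg(V_3) = 3.
L = D − A with rows/columns ordered (V_0, V_1, V_2, V_3):
  [ 1,  0,  0, -1]
  [ 0,  1,  0, -1]
  [ 0,  0,  1, -1]
  [-1, -1, -1,  3]
Characteristic polynomial: det(λI − L) = λ(λ − 1)²(λ − 4).
Roots: λ = 0; (λ − 1) = 0 ⇒ λ = 1 (multiplicity 2); (λ − 4) = 0 ⇒ λ = 4.
(Check: the roots sum (with multiplicity) to 6, matching trace L = Σdeg = 2·3 = 6.)
Laplacian eigenvalues: [0.0, 1.0, 1.0, 4.0]. Algebraic connectivity (smallest non-zero eigenvalue) = 1.0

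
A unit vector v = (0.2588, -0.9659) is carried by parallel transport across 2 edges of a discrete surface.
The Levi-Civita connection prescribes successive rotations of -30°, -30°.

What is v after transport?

Total rotation: (-30°) + (-30°) = -60°. Final vector: (-0.7071, -0.7071)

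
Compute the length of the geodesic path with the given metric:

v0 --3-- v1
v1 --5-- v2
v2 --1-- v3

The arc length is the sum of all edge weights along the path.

Arc length = 3 + 5 + 1 = 9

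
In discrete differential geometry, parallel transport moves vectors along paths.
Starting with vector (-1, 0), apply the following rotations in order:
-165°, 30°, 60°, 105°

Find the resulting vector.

Total rotation: (-165°) + 30° + 60° + 105° = 30°. Final vector: (-0.8660, -0.5000)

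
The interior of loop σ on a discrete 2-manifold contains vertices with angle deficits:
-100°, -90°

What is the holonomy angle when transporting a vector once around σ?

Holonomy = total enclosed curvature = (-100°) + (-90°) = -190°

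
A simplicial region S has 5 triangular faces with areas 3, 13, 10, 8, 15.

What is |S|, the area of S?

3 + 13 + 10 + 8 + 15 = 49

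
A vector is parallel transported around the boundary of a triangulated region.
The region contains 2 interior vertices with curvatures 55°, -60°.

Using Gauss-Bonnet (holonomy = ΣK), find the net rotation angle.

Holonomy = total enclosed curvature = 55° + (-60°) = -5°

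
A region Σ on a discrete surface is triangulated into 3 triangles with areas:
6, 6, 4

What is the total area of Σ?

6 + 6 + 4 = 16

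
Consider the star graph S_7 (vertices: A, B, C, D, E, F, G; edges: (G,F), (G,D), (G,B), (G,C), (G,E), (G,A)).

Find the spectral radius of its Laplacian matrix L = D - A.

The star S_7 is the complete bipartite graph K_{1,6} (one hub of degree 6, 6 leaves of degree 1). The Laplacian spectrum of K_{p,q} is 0, p (multiplicity q−1), q (multiplicity p−1), p+q. With p = 1, q = 6: 0 once, 1 with multiplicity 5, and 7 once. (Check: trace L = sum of degrees = 12 = 5·1 + 7.)
Laplacian eigenvalues: [0.0, 1.0, 1.0, 1.0, 1.0, 1.0, 7.0]. Largest eigenvalue (spectral radius) = 7.0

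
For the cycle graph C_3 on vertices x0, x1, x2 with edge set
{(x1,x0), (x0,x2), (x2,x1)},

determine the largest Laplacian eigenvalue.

The cycle graph C_n has Laplacian eigenvalues λ_k = 2 − 2cos(2πk/n), k = 0, 1, …, n−1. Here n = 3:
k=0: 2 − 2cos(0) = 0.0; k=1: 2 − 2cos(2π/3) = 3.0; k=2: 2 − 2cos(4π/3) = 3.0.
Laplacian eigenvalues: [0.0, 3.0, 3.0]. Largest eigenvalue (spectral radius) = 3.0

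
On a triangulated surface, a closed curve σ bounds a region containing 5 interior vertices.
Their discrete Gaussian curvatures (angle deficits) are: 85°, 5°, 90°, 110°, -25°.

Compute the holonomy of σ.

Holonomy = total enclosed curvature = 85° + 5° + 90° + 110° + (-25°) = 265°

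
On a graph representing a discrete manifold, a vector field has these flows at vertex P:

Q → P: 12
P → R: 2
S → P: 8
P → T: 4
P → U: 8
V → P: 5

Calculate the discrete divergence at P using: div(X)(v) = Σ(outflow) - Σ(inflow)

Divergence = sum of outgoing flows = (-12) + 2 + (-8) + 4 + 8 + (-5) = -11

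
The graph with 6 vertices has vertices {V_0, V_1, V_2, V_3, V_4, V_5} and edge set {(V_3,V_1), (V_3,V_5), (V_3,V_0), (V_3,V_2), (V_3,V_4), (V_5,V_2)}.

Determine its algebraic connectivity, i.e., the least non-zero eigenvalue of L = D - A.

Degrees: deg(V_0) = 1, deg(V_1) = 1, deg(V_2) = 2, deg(V_3) = 5, deg(V_4) = 1, deg(V_5) = 2.
L = D − A with rows/columns ordered (V_0, V_1, V_2, V_3, V_4, V_5):
  [ 1,  0,  0, -1,  0,  0]
  [ 0,  1,  0, -1,  0,  0]
  [ 0,  0,  2, -1,  0, -1]
  [-1, -1, -1,  5, -1, -1]
  [ 0,  0,  0, -1,  1,  0]
  [ 0,  0, -1, -1,  0,  2]
Characteristic polynomial: det(λI − L) = λ(λ − 1)³(λ − 3)(λ − 6).
Roots: λ = 0; (λ − 1) = 0 ⇒ λ = 1 (multiplicity 3); (λ − 3) = 0 ⇒ λ = 3; (λ − 6) = 0 ⇒ λ = 6.
(Check: the roots sum (with multiplicity) to 12, matching trace L = Σdeg = 2·6 = 12.)
Laplacian eigenvalues: [0.0, 1.0, 1.0, 1.0, 3.0, 6.0]. Algebraic connectivity (smallest non-zero eigenvalue) = 1.0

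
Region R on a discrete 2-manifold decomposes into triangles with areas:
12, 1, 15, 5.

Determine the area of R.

12 + 1 + 15 + 5 = 33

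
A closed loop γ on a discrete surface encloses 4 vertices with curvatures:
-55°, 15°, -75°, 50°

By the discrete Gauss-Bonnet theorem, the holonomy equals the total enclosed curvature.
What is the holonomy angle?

Holonomy = total enclosed curvature = (-55°) + 15° + (-75°) + 50° = -65°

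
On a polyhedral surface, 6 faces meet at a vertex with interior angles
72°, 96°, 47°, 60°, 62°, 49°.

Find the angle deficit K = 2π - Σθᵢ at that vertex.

Sum of angles = 386°. K = 360° - 386° = -26° = -13π/90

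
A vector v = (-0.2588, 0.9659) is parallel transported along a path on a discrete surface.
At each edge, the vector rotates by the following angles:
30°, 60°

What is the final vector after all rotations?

Total rotation: 30° + 60° = 90°. Final vector: (-0.9659, -0.2588)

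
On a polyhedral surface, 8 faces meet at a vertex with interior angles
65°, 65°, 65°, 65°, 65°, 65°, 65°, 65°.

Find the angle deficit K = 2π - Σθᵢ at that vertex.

Sum of angles = 520°. K = 360° - 520° = -160°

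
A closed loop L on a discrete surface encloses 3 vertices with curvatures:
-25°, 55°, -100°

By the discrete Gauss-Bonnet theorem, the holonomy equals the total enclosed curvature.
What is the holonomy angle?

Holonomy = total enclosed curvature = (-25°) + 55° + (-100°) = -70°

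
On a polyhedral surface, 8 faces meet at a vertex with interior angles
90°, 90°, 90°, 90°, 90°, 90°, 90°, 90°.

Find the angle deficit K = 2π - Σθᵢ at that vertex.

Sum of angles = 720°. K = 360° - 720° = -360°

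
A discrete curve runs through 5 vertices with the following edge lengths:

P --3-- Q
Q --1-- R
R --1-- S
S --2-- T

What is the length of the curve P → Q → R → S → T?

Arc length = 3 + 1 + 1 + 2 = 7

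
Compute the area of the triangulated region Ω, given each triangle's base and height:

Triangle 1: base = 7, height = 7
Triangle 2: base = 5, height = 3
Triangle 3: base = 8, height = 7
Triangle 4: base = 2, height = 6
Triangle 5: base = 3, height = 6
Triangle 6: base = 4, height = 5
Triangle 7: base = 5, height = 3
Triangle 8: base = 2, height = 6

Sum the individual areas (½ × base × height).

(1/2)×7×7 + (1/2)×5×3 + (1/2)×8×7 + (1/2)×2×6 + (1/2)×3×6 + (1/2)×4×5 + (1/2)×5×3 + (1/2)×2×6 = 98.5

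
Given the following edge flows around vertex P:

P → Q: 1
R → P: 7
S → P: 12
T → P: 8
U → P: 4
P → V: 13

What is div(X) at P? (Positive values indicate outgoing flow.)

Divergence = sum of outgoing flows = 1 + (-7) + (-12) + (-8) + (-4) + 13 = -17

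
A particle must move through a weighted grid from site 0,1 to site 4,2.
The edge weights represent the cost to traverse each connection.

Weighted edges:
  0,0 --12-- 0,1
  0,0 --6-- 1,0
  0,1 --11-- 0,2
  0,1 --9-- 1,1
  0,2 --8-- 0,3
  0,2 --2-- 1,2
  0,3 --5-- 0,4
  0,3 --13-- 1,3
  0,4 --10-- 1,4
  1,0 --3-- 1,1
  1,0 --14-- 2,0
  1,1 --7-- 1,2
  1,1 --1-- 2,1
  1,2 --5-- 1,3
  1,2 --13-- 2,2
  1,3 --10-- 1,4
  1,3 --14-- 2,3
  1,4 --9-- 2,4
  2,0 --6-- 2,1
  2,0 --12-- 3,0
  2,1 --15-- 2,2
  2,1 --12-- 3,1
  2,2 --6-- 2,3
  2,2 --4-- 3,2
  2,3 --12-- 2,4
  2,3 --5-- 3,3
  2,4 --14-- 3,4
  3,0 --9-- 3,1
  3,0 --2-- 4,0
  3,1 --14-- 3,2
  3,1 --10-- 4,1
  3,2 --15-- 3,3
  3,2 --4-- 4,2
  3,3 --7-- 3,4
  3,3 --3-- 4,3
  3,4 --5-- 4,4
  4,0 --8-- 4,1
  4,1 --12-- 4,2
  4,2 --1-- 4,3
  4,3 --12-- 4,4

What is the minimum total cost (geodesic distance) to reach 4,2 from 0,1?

Shortest path: 0,1 → 1,1 → 2,1 → 2,2 → 3,2 → 4,2, total weight = 33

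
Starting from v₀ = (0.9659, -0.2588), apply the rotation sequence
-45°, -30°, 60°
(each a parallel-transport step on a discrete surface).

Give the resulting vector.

Total rotation: (-45°) + (-30°) + 60° = -15°. Final vector: (0.8660, -0.5000)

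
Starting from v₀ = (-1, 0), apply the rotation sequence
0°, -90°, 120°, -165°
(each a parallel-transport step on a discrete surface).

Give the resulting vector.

Total rotation: 0° + (-90°) + 120° + (-165°) = -135°. Final vector: (0.7071, 0.7071)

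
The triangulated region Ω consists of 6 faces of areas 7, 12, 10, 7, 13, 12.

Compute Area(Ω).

7 + 12 + 10 + 7 + 13 + 12 = 61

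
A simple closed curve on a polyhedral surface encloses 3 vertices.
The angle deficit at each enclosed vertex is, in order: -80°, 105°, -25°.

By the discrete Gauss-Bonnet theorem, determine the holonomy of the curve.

Holonomy = total enclosed curvature = (-80°) + 105° + (-25°) = 0°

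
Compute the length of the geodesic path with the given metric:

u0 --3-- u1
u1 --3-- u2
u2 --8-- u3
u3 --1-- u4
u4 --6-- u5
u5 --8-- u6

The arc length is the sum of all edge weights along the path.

Arc length = 3 + 3 + 8 + 1 + 6 + 8 = 29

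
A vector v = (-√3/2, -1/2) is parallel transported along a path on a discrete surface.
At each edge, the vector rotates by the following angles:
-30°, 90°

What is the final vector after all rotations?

Total rotation: (-30°) + 90° = 60°. Final vector: (0, -1)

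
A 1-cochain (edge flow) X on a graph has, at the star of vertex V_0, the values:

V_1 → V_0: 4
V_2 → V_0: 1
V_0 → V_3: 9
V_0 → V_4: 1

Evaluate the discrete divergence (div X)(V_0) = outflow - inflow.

Divergence = sum of outgoing flows = (-4) + (-1) + 9 + 1 = 5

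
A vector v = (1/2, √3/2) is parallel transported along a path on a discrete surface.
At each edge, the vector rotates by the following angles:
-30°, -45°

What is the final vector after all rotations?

Total rotation: (-30°) + (-45°) = -75°. Final vector: (0.9659, -0.2588)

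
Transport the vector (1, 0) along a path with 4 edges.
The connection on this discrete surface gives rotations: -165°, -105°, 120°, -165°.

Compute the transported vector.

Total rotation: (-165°) + (-105°) + 120° + (-165°) = -315° ≡ 45° (mod 360°). Final vector: (0.7071, 0.7071)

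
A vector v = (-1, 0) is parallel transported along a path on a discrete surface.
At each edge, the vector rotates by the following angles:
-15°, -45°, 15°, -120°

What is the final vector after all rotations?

Total rotation: (-15°) + (-45°) + 15° + (-120°) = -165°. Final vector: (0.9659, 0.2588)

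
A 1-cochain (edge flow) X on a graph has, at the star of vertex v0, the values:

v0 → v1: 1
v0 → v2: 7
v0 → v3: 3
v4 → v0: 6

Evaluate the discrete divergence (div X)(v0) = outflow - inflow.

Divergence = sum of outgoing flows = 1 + 7 + 3 + (-6) = 5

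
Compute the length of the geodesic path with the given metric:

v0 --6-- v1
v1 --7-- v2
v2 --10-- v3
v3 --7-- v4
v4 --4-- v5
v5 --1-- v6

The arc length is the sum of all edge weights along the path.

Arc length = 6 + 7 + 10 + 7 + 4 + 1 = 35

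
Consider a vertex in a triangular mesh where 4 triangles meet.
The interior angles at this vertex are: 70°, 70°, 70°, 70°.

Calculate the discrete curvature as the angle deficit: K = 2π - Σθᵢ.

Sum of angles = 280°. K = 360° - 280° = 80°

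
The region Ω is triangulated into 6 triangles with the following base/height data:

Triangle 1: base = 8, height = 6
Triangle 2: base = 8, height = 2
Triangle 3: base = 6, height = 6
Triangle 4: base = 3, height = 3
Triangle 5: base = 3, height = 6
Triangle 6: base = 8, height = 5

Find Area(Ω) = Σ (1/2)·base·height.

(1/2)×8×6 + (1/2)×8×2 + (1/2)×6×6 + (1/2)×3×3 + (1/2)×3×6 + (1/2)×8×5 = 83.5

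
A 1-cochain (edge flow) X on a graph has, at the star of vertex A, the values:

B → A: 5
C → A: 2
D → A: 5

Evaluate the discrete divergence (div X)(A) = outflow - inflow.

Divergence = sum of outgoing flows = (-5) + (-2) + (-5) = -12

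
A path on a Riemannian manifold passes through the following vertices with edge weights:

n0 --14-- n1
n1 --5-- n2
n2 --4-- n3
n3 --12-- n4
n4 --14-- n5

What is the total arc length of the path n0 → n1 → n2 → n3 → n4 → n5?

Arc length = 14 + 5 + 4 + 12 + 14 = 49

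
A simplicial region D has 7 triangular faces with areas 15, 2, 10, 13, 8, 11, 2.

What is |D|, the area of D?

15 + 2 + 10 + 13 + 8 + 11 + 2 = 61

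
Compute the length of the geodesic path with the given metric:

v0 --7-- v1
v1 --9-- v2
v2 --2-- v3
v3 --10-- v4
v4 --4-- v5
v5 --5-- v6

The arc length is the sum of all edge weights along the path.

Arc length = 7 + 9 + 2 + 10 + 4 + 5 = 37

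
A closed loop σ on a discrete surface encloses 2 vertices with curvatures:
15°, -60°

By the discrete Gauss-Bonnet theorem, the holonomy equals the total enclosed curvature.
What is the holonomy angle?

Holonomy = total enclosed curvature = 15° + (-60°) = -45°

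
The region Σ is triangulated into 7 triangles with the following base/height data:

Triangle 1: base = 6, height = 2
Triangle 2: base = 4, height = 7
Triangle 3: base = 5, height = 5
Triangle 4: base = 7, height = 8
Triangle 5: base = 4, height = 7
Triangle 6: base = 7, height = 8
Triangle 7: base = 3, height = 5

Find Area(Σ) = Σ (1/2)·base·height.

(1/2)×6×2 + (1/2)×4×7 + (1/2)×5×5 + (1/2)×7×8 + (1/2)×4×7 + (1/2)×7×8 + (1/2)×3×5 = 110.0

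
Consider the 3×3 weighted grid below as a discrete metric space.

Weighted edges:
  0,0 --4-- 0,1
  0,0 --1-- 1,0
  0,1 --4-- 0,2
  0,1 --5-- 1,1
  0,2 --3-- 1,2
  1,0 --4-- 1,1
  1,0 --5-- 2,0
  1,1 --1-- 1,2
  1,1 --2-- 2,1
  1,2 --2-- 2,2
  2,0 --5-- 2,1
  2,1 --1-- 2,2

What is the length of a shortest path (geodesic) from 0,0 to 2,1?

Shortest path: 0,0 → 1,0 → 1,1 → 2,1, total weight = 7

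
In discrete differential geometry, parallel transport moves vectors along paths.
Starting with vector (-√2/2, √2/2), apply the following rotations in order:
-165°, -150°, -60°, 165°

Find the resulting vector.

Total rotation: (-165°) + (-150°) + (-60°) + 165° = -210° ≡ 150° (mod 360°). Final vector: (0.2588, -0.9659)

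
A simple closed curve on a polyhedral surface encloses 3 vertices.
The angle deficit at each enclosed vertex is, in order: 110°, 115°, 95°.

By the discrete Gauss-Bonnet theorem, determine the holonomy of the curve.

Holonomy = total enclosed curvature = 110° + 115° + 95° = 320°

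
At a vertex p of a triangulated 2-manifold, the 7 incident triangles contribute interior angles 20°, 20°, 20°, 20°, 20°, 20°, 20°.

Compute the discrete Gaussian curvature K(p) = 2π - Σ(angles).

Sum of angles = 140°. K = 360° - 140° = 220° = 11π/9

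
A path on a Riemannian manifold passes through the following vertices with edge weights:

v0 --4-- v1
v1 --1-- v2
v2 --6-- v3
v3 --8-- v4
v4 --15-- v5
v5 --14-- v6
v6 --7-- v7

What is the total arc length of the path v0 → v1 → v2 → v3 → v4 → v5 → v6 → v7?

Arc length = 4 + 1 + 6 + 8 + 15 + 14 + 7 = 55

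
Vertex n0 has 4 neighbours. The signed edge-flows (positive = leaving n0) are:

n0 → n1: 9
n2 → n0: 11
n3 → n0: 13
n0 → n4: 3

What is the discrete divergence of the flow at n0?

Divergence = sum of outgoing flows = 9 + (-11) + (-13) + 3 = -12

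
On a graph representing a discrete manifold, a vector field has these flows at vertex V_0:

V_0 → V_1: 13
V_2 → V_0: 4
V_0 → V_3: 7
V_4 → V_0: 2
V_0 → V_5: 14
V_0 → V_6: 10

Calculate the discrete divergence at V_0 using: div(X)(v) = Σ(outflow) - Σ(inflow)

Divergence = sum of outgoing flows = 13 + (-4) + 7 + (-2) + 14 + 10 = 38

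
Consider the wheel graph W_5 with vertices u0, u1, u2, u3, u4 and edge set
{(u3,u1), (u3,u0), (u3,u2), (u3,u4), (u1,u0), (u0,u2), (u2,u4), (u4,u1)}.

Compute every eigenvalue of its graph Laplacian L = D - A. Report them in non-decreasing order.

The wheel W_5 is the join K_1 ∨ C_4 (a hub joined to every vertex of a cycle of length 4). For a join G ∨ H (G on p vertices, H on q vertices) the Laplacian spectrum is 0, p+q, the eigenvalues of L(G) other than one 0 each shifted by +q, and the eigenvalues of L(H) other than one 0 each shifted by +p. With G = K_1 (p = 1, nothing left after dropping its 0) and H = C_4 (q = 4, eigenvalues 2 − 2cos(2πk/4), k = 0, …, 3; drop k = 0), the spectrum of W_5 is 0, 5, and 1 + (2 − 2cos(2πk/4)) = 3 − 2cos(2πk/4) for k = 1, …, 3:
k=1: 3 − 2cos(π/2) = 3.0; k=2: 3 − 2cos(π) = 5.0; k=3: 3 − 2cos(3π/2) = 3.0.
Laplacian eigenvalues (increasing order): [0.0, 3.0, 3.0, 5.0, 5.0]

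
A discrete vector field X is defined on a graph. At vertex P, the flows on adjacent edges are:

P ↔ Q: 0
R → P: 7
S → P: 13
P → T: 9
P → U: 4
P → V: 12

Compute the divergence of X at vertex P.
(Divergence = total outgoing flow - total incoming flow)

Divergence = sum of outgoing flows = 0 + (-7) + (-13) + 9 + 4 + 12 = 5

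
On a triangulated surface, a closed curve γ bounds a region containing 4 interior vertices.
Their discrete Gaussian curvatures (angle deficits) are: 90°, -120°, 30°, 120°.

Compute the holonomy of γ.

Holonomy = total enclosed curvature = 90° + (-120°) + 30° + 120° = 120°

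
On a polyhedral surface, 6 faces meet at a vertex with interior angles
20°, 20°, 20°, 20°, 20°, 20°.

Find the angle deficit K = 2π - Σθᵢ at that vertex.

Sum of angles = 120°. K = 360° - 120° = 240° = 4π/3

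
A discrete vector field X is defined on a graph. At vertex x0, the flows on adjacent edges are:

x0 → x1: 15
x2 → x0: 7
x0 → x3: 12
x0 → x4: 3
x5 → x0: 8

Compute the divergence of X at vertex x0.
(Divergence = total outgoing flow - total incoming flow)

Divergence = sum of outgoing flows = 15 + (-7) + 12 + 3 + (-8) = 15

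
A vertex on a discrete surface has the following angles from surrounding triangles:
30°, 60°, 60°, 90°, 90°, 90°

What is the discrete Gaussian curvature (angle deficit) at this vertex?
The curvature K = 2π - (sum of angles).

Sum of angles = 420°. K = 360° - 420° = -60° = -π/3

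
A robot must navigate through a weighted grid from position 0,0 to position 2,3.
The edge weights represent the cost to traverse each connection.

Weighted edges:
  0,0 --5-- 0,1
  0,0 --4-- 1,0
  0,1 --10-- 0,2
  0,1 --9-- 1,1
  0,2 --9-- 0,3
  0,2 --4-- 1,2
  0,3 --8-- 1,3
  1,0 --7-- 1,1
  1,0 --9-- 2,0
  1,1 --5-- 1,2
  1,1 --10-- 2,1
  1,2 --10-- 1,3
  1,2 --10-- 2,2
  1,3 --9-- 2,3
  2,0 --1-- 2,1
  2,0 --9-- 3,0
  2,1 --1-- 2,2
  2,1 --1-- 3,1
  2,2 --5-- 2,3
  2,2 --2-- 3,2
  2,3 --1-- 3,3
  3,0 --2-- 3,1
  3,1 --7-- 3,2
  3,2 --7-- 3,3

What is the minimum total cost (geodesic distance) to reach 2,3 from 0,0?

Shortest path: 0,0 → 1,0 → 2,0 → 2,1 → 2,2 → 2,3, total weight = 20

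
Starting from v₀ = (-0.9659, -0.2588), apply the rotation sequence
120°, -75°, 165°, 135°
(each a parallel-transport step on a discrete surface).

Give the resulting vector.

Total rotation: 120° + (-75°) + 165° + 135° = 345° ≡ -15° (mod 360°). Final vector: (-1, 0)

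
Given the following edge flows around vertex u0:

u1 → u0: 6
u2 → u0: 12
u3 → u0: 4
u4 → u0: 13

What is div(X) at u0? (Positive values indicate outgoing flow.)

Divergence = sum of outgoing flows = (-6) + (-12) + (-4) + (-13) = -35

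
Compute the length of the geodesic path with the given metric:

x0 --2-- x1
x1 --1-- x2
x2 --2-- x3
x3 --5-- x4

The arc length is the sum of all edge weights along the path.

Arc length = 2 + 1 + 2 + 5 = 10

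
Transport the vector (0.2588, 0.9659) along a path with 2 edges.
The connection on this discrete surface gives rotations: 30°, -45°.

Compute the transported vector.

Total rotation: 30° + (-45°) = -15°. Final vector: (0.5000, 0.8660)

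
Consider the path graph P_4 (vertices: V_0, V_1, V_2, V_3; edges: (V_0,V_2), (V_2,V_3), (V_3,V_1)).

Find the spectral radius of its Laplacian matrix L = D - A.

The path graph P_n has Laplacian eigenvalues λ_k = 2 − 2cos(kπ/n), k = 0, 1, …, n−1. Here n = 4:
k=0: 2 − 2cos(0) = 0.0; k=1: 2 − 2cos(π/4) = 0.5858; k=2: 2 − 2cos(π/2) = 2.0; k=3: 2 − 2cos(3π/4) = 3.4142.
Laplacian eigenvalues: [0.0, 0.5858, 2.0, 3.4142]. Largest eigenvalue (spectral radius) = 3.4142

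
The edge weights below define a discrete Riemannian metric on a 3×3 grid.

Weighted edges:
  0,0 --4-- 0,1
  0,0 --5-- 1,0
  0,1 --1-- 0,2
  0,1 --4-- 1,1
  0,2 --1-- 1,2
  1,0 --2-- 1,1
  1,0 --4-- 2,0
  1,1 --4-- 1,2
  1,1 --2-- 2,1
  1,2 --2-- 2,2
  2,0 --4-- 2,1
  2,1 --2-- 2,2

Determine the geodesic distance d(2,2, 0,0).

Shortest path: 2,2 → 1,2 → 0,2 → 0,1 → 0,0, total weight = 8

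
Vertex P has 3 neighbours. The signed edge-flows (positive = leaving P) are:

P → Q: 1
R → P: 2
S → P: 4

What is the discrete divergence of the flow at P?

Divergence = sum of outgoing flows = 1 + (-2) + (-4) = -5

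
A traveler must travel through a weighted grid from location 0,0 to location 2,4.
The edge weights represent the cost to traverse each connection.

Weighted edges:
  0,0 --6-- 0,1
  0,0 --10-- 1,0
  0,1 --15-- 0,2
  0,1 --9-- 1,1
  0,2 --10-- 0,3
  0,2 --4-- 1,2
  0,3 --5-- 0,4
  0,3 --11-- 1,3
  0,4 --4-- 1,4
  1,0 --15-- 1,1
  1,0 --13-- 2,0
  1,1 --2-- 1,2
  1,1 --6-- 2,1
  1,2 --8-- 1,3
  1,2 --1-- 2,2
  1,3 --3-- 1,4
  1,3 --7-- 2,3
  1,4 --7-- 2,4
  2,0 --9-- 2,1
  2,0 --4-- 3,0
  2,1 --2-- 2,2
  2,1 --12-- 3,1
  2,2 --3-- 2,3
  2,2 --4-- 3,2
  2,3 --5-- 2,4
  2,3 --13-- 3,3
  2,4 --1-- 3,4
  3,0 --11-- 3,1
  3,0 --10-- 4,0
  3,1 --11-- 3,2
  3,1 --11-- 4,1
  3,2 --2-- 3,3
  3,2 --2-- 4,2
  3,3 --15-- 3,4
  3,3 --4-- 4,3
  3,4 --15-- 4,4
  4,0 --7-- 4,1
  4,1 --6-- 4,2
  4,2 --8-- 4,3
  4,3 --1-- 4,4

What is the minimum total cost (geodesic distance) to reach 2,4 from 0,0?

Shortest path: 0,0 → 0,1 → 1,1 → 1,2 → 2,2 → 2,3 → 2,4, total weight = 26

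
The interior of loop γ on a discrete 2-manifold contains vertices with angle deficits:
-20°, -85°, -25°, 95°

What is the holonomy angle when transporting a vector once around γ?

Holonomy = total enclosed curvature = (-20°) + (-85°) + (-25°) + 95° = -35°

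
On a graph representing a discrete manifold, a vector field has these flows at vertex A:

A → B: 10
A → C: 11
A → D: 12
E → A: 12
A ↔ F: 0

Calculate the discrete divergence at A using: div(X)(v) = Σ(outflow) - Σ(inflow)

Divergence = sum of outgoing flows = 10 + 11 + 12 + (-12) + 0 = 21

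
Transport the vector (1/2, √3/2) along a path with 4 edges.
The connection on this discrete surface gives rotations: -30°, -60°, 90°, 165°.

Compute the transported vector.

Total rotation: (-30°) + (-60°) + 90° + 165° = 165°. Final vector: (-0.7071, -0.7071)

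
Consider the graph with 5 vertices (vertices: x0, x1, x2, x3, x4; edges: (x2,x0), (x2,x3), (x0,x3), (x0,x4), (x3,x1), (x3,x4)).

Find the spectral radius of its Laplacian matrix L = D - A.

Degrees: deg(x0) = 3, deg(x1) = 1, deg(x2) = 2, deg(x3) = 4, deg(x4) = 2.
L = D − A with rows/columns ordered (x0, x1, x2, x3, x4):
  [ 3,  0, -1, -1, -1]
  [ 0,  1,  0, -1,  0]
  [-1,  0,  2, -1,  0]
  [-1, -1, -1,  4, -1]
  [-1,  0,  0, -1,  2]
Characteristic polynomial: det(λI − L) = λ(λ − 1)(λ − 2)(λ − 4)(λ − 5).
Roots: λ = 0; (λ − 1) = 0 ⇒ λ = 1; (λ − 2) = 0 ⇒ λ = 2; (λ − 4) = 0 ⇒ λ = 4; (λ − 5) = 0 ⇒ λ = 5.
(Check: the roots sum (with multiplicity) to 12, matching trace L = Σdeg = 2·6 = 12.)
Laplacian eigenvalues: [0.0, 1.0, 2.0, 4.0, 5.0]. Largest eigenvalue (spectral radius) = 5.0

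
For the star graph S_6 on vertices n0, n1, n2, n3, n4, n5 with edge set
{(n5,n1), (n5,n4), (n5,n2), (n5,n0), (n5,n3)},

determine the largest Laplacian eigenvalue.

The star S_6 is the complete bipartite graph K_{1,5} (one hub of degree 5, 5 leaves of degree 1). The Laplacian spectrum of K_{p,q} is 0, p (multiplicity q−1), q (multiplicity p−1), p+q. With p = 1, q = 5: 0 once, 1 with multiplicity 4, and 6 once. (Check: trace L = sum of degrees = 10 = 4·1 + 6.)
Laplacian eigenvalues: [0.0, 1.0, 1.0, 1.0, 1.0, 6.0]. Largest eigenvalue (spectral radius) = 6.0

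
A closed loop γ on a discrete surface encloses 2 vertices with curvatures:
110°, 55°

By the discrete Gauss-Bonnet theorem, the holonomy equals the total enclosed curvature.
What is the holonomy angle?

Holonomy = total enclosed curvature = 110° + 55° = 165°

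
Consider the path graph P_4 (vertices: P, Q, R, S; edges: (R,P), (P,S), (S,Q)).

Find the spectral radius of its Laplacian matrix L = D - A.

The path graph P_n has Laplacian eigenvalues λ_k = 2 − 2cos(kπ/n), k = 0, 1, …, n−1. Here n = 4:
k=0: 2 − 2cos(0) = 0.0; k=1: 2 − 2cos(π/4) = 0.5858; k=2: 2 − 2cos(π/2) = 2.0; k=3: 2 − 2cos(3π/4) = 3.4142.
Laplacian eigenvalues: [0.0, 0.5858, 2.0, 3.4142]. Largest eigenvalue (spectral radius) = 3.4142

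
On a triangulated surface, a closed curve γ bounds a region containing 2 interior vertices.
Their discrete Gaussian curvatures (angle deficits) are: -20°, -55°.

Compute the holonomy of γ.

Holonomy = total enclosed curvature = (-20°) + (-55°) = -75°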